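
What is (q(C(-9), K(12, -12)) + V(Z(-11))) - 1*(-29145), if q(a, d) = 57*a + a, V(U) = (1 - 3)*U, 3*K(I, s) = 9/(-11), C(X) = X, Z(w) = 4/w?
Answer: 314861/11 ≈ 28624.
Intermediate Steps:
K(I, s) = -3/11 (K(I, s) = (9/(-11))/3 = (9*(-1/11))/3 = (⅓)*(-9/11) = -3/11)
V(U) = -2*U
q(a, d) = 58*a
(q(C(-9), K(12, -12)) + V(Z(-11))) - 1*(-29145) = (58*(-9) - 8/(-11)) - 1*(-29145) = (-522 - 8*(-1)/11) + 29145 = (-522 - 2*(-4/11)) + 29145 = (-522 + 8/11) + 29145 = -5734/11 + 29145 = 314861/11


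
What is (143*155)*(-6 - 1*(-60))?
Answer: 1196910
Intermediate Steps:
(143*155)*(-6 - 1*(-60)) = 22165*(-6 + 60) = 22165*54 = 1196910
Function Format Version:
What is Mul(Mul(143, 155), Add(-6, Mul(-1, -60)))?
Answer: 1196910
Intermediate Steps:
Mul(Mul(143, 155), Add(-6, Mul(-1, -60))) = Mul(22165, Add(-6, 60)) = Mul(22165, 54) = 1196910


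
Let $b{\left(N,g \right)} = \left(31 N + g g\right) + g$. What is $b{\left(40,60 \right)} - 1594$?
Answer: $3306$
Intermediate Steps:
$b{\left(N,g \right)} = g + g^{2} + 31 N$ ($b{\left(N,g \right)} = \left(31 N + g^{2}\right) + g = \left(g^{2} + 31 N\right) + g = g + g^{2} + 31 N$)
$b{\left(40,60 \right)} - 1594 = \left(60 + 60^{2} + 31 \cdot 40\right) - 1594 = \left(60 + 3600 + 1240\right) - 1594 = 4900 - 1594 = 3306$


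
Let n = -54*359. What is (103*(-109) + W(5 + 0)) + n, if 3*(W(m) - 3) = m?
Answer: -91825/3 ≈ -30608.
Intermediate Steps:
W(m) = 3 + m/3
n = -19386
(103*(-109) + W(5 + 0)) + n = (103*(-109) + (3 + (5 + 0)/3)) - 19386 = (-11227 + (3 + (⅓)*5)) - 19386 = (-11227 + (3 + 5/3)) - 19386 = (-11227 + 14/3) - 19386 = -33667/3 - 19386 = -91825/3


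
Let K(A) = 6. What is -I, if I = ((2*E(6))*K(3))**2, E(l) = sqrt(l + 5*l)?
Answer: -5184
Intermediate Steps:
E(l) = sqrt(6)*sqrt(l) (E(l) = sqrt(6*l) = sqrt(6)*sqrt(l))
I = 5184 (I = ((2*(sqrt(6)*sqrt(6)))*6)**2 = ((2*6)*6)**2 = (12*6)**2 = 72**2 = 5184)
-I = -1*5184 = -5184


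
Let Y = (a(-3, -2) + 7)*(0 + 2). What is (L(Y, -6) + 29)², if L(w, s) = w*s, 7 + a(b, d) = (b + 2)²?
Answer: 289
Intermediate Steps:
a(b, d) = -7 + (2 + b)² (a(b, d) = -7 + (b + 2)² = -7 + (2 + b)²)
Y = 2 (Y = ((-7 + (2 - 3)²) + 7)*(0 + 2) = ((-7 + (-1)²) + 7)*2 = ((-7 + 1) + 7)*2 = (-6 + 7)*2 = 1*2 = 2)
L(w, s) = s*w
(L(Y, -6) + 29)² = (-6*2 + 29)² = (-12 + 29)² = 17² = 289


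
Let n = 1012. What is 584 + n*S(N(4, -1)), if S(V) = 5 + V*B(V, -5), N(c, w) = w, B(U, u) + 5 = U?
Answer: 11716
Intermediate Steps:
B(U, u) = -5 + U
S(V) = 5 + V*(-5 + V)
584 + n*S(N(4, -1)) = 584 + 1012*(5 - (-5 - 1)) = 584 + 1012*(5 - 1*(-6)) = 584 + 1012*(5 + 6) = 584 + 1012*11 = 584 + 11132 = 11716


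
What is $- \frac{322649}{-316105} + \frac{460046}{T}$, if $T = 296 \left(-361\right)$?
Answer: $- \frac{55472929643}{16888857940} \approx -3.2846$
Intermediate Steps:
$T = -106856$
$- \frac{322649}{-316105} + \frac{460046}{T} = - \frac{322649}{-316105} + \frac{460046}{-106856} = \left(-322649\right) \left(- \frac{1}{316105}\right) + 460046 \left(- \frac{1}{106856}\right) = \frac{322649}{316105} - \frac{230023}{53428} = - \frac{55472929643}{16888857940}$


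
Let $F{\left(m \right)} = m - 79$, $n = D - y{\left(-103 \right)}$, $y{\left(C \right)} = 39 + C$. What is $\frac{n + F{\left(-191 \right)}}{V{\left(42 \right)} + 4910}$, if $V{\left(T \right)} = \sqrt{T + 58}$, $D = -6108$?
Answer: $- \frac{77}{60} \approx -1.2833$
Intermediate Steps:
$V{\left(T \right)} = \sqrt{58 + T}$
$n = -6044$ ($n = -6108 - \left(39 - 103\right) = -6108 - -64 = -6108 + 64 = -6044$)
$F{\left(m \right)} = -79 + m$ ($F{\left(m \right)} = m - 79 = -79 + m$)
$\frac{n + F{\left(-191 \right)}}{V{\left(42 \right)} + 4910} = \frac{-6044 - 270}{\sqrt{58 + 42} + 4910} = \frac{-6044 - 270}{\sqrt{100} + 4910} = - \frac{6314}{10 + 4910} = - \frac{6314}{4920} = \left(-6314\right) \frac{1}{4920} = - \frac{77}{60}$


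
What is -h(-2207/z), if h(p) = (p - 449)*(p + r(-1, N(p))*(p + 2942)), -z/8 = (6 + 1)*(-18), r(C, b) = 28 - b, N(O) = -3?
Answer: 163196434768/3969 ≈ 4.1118e+7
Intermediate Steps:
z = 1008 (z = -8*(6 + 1)*(-18) = -56*(-18) = -8*(-126) = 1008)
h(p) = (-449 + p)*(91202 + 32*p) (h(p) = (p - 449)*(p + (28 - 1*(-3))*(p + 2942)) = (-449 + p)*(p + (28 + 3)*(2942 + p)) = (-449 + p)*(p + 31*(2942 + p)) = (-449 + p)*(p + (91202 + 31*p)) = (-449 + p)*(91202 + 32*p))
-h(-2207/z) = -(-40949698 + 32*(-2207/1008)**2 + 76834*(-2207/1008)) = -(-40949698 + 32*(4870849/1016064) - 84786319/504) = -(-40949698 + 4870849/31752 - 84786319/504) = -1*(-163196434768/3969) = 163196434768/3969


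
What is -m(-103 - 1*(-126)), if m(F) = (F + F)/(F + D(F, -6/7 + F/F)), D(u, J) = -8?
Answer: -46/15 ≈ -3.0667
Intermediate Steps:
m(F) = 2*F/(-8 + F) (m(F) = (F + F)/(F - 8) = (2*F)/(-8 + F) = 2*F/(-8 + F))
-m(-103 - 1*(-126)) = -2*(-103 - 1*(-126))/(-8 + (-103 - 1*(-126))) = -2*(-103 + 126)/(-8 + (-103 + 126)) = -2*23/(-8 + 23) = -2*23/15 = -1*46/15 = -46/15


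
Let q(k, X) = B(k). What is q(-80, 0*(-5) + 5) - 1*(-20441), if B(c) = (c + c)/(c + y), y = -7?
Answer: 1778527/87 ≈ 20443.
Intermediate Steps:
B(c) = 2*c/(-7 + c) (B(c) = (c + c)/(c - 7) = (2*c)/(-7 + c) = 2*c/(-7 + c))
q(k, X) = 2*k/(-7 + k)
q(-80, 0*(-5) + 5) - 1*(-20441) = 2*(-80)/(-7 - 80) - 1*(-20441) = 2*(-80)/(-87) + 20441 = 2*(-80)*(-1/87) + 20441 = 160/87 + 20441 = 1778527/87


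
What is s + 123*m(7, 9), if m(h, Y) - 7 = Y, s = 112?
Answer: 2080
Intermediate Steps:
m(h, Y) = 7 + Y
s + 123*m(7, 9) = 112 + 123*(7 + 9) = 112 + 123*16 = 112 + 1968 = 2080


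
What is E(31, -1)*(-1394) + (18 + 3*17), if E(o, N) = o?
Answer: -43145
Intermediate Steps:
E(31, -1)*(-1394) + (18 + 3*17) = 31*(-1394) + (18 + 3*17) = -43214 + (18 + 51) = -43214 + 69 = -43145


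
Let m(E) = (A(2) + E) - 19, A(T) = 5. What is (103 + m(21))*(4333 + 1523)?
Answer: 644160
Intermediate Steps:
m(E) = -14 + E (m(E) = (5 + E) - 19 = -14 + E)
(103 + m(21))*(4333 + 1523) = (103 + (-14 + 21))*(4333 + 1523) = (103 + 7)*5856 = 110*5856 = 644160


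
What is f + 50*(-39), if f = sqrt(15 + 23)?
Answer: -1950 + sqrt(38) ≈ -1943.8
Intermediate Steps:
f = sqrt(38) ≈ 6.1644
f + 50*(-39) = sqrt(38) + 50*(-39) = sqrt(38) - 1950 = -1950 + sqrt(38)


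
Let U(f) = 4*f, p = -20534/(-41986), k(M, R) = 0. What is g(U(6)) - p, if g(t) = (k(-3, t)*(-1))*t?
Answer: -10267/20993 ≈ -0.48907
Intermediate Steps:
p = 10267/20993 (p = -20534*(-1/41986) = 10267/20993 ≈ 0.48907)
g(t) = 0 (g(t) = (0*(-1))*t = 0*t = 0)
g(U(6)) - p = 0 - 1*10267/20993 = 0 - 10267/20993 = -10267/20993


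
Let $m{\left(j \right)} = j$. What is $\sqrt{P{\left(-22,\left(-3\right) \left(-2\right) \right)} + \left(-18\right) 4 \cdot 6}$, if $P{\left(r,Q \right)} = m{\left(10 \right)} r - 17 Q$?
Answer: $i \sqrt{754} \approx 27.459 i$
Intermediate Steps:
$P{\left(r,Q \right)} = - 17 Q + 10 r$ ($P{\left(r,Q \right)} = 10 r - 17 Q = - 17 Q + 10 r$)
$\sqrt{P{\left(-22,\left(-3\right) \left(-2\right) \right)} + \left(-18\right) 4 \cdot 6} = \sqrt{\left(- 17 \left(\left(-3\right) \left(-2\right)\right) + 10 \left(-22\right)\right) + \left(-18\right) 4 \cdot 6} = \sqrt{\left(\left(-17\right) 6 - 220\right) - 432} = \sqrt{\left(-102 - 220\right) - 432} = \sqrt{-322 - 432} = \sqrt{-754} = i \sqrt{754}$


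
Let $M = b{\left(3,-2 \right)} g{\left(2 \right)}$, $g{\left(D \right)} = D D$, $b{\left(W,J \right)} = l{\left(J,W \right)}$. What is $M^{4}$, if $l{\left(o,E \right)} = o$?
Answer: $4096$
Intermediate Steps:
$b{\left(W,J \right)} = J$
$g{\left(D \right)} = D^{2}$
$M = -8$ ($M = - 2 \cdot 2^{2} = \left(-2\right) 4 = -8$)
$M^{4} = \left(-8\right)^{4} = 4096$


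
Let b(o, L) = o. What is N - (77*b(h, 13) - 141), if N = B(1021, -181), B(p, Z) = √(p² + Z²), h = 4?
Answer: -167 + √1075202 ≈ 869.92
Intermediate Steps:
B(p, Z) = √(Z² + p²)
N = √1075202 (N = √((-181)² + 1021²) = √(32761 + 1042441) = √1075202 ≈ 1036.9)
N - (77*b(h, 13) - 141) = √1075202 - (77*4 - 141) = √1075202 - (308 - 141) = √1075202 - 1*167 = √1075202 - 167 = -167 + √1075202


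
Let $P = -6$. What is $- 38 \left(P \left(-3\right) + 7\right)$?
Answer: $-950$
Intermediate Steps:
$- 38 \left(P \left(-3\right) + 7\right) = - 38 \left(\left(-6\right) \left(-3\right) + 7\right) = - 38 \left(18 + 7\right) = \left(-38\right) 25 = -950$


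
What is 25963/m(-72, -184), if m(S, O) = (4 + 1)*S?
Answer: -25963/360 ≈ -72.119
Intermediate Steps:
m(S, O) = 5*S
25963/m(-72, -184) = 25963/((5*(-72))) = 25963/(-360) = 25963*(-1/360) = -25963/360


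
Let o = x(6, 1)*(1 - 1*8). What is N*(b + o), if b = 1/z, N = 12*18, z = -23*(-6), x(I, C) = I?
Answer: -208620/23 ≈ -9070.4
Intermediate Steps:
z = 138
N = 216
b = 1/138 ≈ 0.0072464
o = -42 (o = 6*(1 - 1*8) = 6*(1 - 8) = 6*(-7) = -42)
N*(b + o) = 216*(1/138 - 42) = 216*(-5795/138) = -208620/23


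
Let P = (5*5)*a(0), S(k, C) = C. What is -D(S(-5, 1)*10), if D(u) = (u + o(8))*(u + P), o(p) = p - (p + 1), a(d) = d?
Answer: -90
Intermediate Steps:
o(p) = -1 (o(p) = p - (1 + p) = p + (-1 - p) = -1)
P = 0 (P = (5*5)*0 = 25*0 = 0)
D(u) = u*(-1 + u) (D(u) = (u - 1)*(u + 0) = (-1 + u)*u = u*(-1 + u))
-D(S(-5, 1)*10) = -1*10*(-1 + 1*10) = -10*(-1 + 10) = -10*9 = -1*90 = -90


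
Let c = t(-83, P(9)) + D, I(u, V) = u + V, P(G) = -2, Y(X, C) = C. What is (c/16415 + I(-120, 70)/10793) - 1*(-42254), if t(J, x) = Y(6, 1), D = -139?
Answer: 7486016121946/177167095 ≈ 42254.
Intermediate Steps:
t(J, x) = 1
I(u, V) = V + u
c = -138 (c = 1 - 139 = -138)
(c/16415 + I(-120, 70)/10793) - 1*(-42254) = (-138/16415 + (70 - 120)/10793) - 1*(-42254) = (-138*1/16415 - 50*1/10793) + 42254 = (-138/16415 - 50/10793) + 42254 = -2310184/177167095 + 42254 = 7486016121946/177167095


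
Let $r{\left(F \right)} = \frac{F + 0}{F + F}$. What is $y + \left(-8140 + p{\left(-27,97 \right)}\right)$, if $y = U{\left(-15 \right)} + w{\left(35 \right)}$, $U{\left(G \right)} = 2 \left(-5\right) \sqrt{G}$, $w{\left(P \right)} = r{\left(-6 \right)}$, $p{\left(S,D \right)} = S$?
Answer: $- \frac{16333}{2} - 10 i \sqrt{15} \approx -8166.5 - 38.73 i$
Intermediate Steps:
$r{\left(F \right)} = \frac{1}{2}$ ($r{\left(F \right)} = \frac{F}{2 F} = F \frac{1}{2 F} = \frac{1}{2}$)
$w{\left(P \right)} = \frac{1}{2}$
$U{\left(G \right)} = - 10 \sqrt{G}$
$y = \frac{1}{2} - 10 i \sqrt{15}$ ($y = - 10 \sqrt{-15} + \frac{1}{2} = - 10 i \sqrt{15} + \frac{1}{2} = \frac{1}{2} - 10 i \sqrt{15} \approx 0.5 - 38.73 i$)
$y + \left(-8140 + p{\left(-27,97 \right)}\right) = \left(\frac{1}{2} - 10 i \sqrt{15}\right) - 8167 = - \frac{16333}{2} - 10 i \sqrt{15}$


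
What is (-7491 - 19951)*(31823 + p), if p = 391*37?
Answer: -1270290180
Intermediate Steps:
p = 14467
(-7491 - 19951)*(31823 + p) = (-7491 - 19951)*(31823 + 14467) = -27442*46290 = -1270290180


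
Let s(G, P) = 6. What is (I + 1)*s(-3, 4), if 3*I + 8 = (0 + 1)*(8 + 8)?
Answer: 22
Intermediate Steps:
I = 8/3 (I = -8/3 + ((0 + 1)*(8 + 8))/3 = -8/3 + (1*16)/3 = -8/3 + (⅓)*16 = -8/3 + 16/3 = 8/3 ≈ 2.6667)
(I + 1)*s(-3, 4) = (8/3 + 1)*6 = (11/3)*6 = 22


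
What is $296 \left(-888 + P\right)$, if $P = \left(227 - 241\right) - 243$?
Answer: $-338920$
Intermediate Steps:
$P = -257$ ($P = -14 - 243 = -257$)
$296 \left(-888 + P\right) = 296 \left(-888 - 257\right) = 296 \left(-1145\right) = -338920$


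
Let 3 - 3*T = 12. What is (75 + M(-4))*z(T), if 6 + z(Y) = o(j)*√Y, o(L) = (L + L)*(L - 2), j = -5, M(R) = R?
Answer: -426 + 4970*I*√3 ≈ -426.0 + 8608.3*I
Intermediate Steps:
o(L) = 2*L*(-2 + L) (o(L) = (2*L)*(-2 + L) = 2*L*(-2 + L))
T = -3 (T = 1 - ⅓*12 = 1 - 4 = -3)
z(Y) = -6 + 70*√Y (z(Y) = -6 + (2*(-5)*(-2 - 5))*√Y = -6 + (2*(-5)*(-7))*√Y = -6 + 70*√Y)
(75 + M(-4))*z(T) = (75 - 4)*(-6 + 70*√(-3)) = 71*(-6 + 70*(I*√3)) = 71*(-6 + 70*I*√3) = -426 + 4970*I*√3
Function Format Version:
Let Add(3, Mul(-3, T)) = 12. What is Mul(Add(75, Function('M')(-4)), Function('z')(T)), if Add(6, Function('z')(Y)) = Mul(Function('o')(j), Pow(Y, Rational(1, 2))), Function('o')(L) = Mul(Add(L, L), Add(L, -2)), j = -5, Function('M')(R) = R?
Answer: Add(-426, Mul(4970, I, Pow(3, Rational(1, 2)))) ≈ Add(-426.00, Mul(8608.3, I))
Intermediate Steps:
Function('o')(L) = Mul(2, L, Add(-2, L)) (Function('o')(L) = Mul(Mul(2, L), Add(-2, L)) = Mul(2, L, Add(-2, L)))
T = -3 (T = Add(1, Mul(Rational(-1, 3), 12)) = Add(1, -4) = -3)
Function('z')(Y) = Add(-6, Mul(70, Pow(Y, Rational(1, 2)))) (Function('z')(Y) = Add(-6, Mul(Mul(2, -5, Add(-2, -5)), Pow(Y, Rational(1, 2)))) = Add(-6, Mul(Mul(2, -5, -7), Pow(Y, Rational(1, 2)))) = Add(-6, Mul(70, Pow(Y, Rational(1, 2)))))
Mul(Add(75, Function('M')(-4)), Function('z')(T)) = Mul(Add(75, -4), Add(-6, Mul(70, Pow(-3, Rational(1, 2))))) = Mul(71, Add(-6, Mul(70, Mul(I, Pow(3, Rational(1, 2)))))) = Mul(71, Add(-6, Mul(70, I, Pow(3, Rational(1, 2))))) = Add(-426, Mul(4970, I, Pow(3, Rational(1, 2))))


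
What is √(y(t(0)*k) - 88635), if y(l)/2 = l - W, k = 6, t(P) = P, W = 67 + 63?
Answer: I*√88895 ≈ 298.15*I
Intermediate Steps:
W = 130
y(l) = -260 + 2*l (y(l) = 2*(l - 1*130) = 2*(l - 130) = 2*(-130 + l) = -260 + 2*l)
√(y(t(0)*k) - 88635) = √((-260 + 2*(0*6)) - 88635) = √((-260 + 2*0) - 88635) = √((-260 + 0) - 88635) = √(-260 - 88635) = √(-88895) = I*√88895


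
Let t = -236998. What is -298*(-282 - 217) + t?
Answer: -88296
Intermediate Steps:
-298*(-282 - 217) + t = -298*(-282 - 217) - 236998 = -298*(-499) - 236998 = 148702 - 236998 = -88296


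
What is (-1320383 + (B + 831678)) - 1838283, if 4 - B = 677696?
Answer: -3004680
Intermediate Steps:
B = -677692 (B = 4 - 1*677696 = 4 - 677696 = -677692)
(-1320383 + (B + 831678)) - 1838283 = (-1320383 + (-677692 + 831678)) - 1838283 = (-1320383 + 153986) - 1838283 = -1166397 - 1838283 = -3004680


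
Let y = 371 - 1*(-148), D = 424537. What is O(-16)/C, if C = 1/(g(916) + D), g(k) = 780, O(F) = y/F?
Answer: -220739523/16 ≈ -1.3796e+7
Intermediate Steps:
y = 519 (y = 371 + 148 = 519)
O(F) = 519/F
C = 1/425317 (C = 1/(780 + 424537) = 1/425317 ≈ 2.3512e-6)
O(-16)/C = (519/(-16))/(1/425317) = (519*(-1/16))*425317 = -519/16*425317 = -220739523/16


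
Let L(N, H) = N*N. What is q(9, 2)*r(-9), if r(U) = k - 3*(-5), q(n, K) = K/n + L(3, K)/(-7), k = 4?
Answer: -1273/63 ≈ -20.206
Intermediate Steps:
L(N, H) = N²
q(n, K) = -9/7 + K/n (q(n, K) = K/n + 3²/(-7) = K/n + 9*(-⅐) = K/n - 9/7 = -9/7 + K/n)
r(U) = 19 (r(U) = 4 - 3*(-5) = 4 + 15 = 19)
q(9, 2)*r(-9) = (-9/7 + 2/9)*19 = -67/63*19 = -1273/63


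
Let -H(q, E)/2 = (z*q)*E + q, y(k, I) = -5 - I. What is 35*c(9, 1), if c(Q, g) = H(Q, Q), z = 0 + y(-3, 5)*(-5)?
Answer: -284130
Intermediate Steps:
z = 50 (z = 0 + (-5 - 1*5)*(-5) = 0 + (-5 - 5)*(-5) = 0 - 10*(-5) = 0 + 50 = 50)
H(q, E) = -2*q - 100*E*q (H(q, E) = -2*((50*q)*E + q) = -2*(50*E*q + q) = -2*(q + 50*E*q) = -2*q - 100*E*q)
c(Q, g) = -2*Q*(1 + 50*Q)
35*c(9, 1) = 35*(-2*9*(1 + 50*9)) = 35*(-2*9*(1 + 450)) = 35*(-2*9*451) = 35*(-8118) = -284130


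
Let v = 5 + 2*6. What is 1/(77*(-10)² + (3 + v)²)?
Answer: 1/8100 ≈ 0.00012346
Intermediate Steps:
v = 17 (v = 5 + 12 = 17)
1/(77*(-10)² + (3 + v)²) = 1/(77*(-10)² + (3 + 17)²) = 1/(77*100 + 20²) = 1/(7700 + 400) = 1/8100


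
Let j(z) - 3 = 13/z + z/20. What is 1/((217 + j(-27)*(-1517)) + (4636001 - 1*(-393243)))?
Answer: 540/2714951713 ≈ 1.9890e-7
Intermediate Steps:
j(z) = 3 + 13/z + z/20 (j(z) = 3 + (13/z + z/20) = 3 + 13/z + z/20)
1/((217 + j(-27)*(-1517)) + (4636001 - 1*(-393243))) = 1/((217 + (3 + 13/(-27) + (1/20)*(-27))*(-1517)) + (4636001 - 1*(-393243))) = 1/((217 + (3 + 13*(-1/27) - 27/20)*(-1517)) + (4636001 + 393243)) = 1/((217 + (3 - 13/27 - 27/20)*(-1517)) + 5029244) = 1/((217 + (631/540)*(-1517)) + 5029244) = 1/((217 - 957227/540) + 5029244) = 1/(-840047/540 + 5029244) = 1/(2714951713/540) = 540/2714951713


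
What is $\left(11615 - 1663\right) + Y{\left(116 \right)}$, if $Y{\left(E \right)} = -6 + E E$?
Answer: $23402$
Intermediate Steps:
$Y{\left(E \right)} = -6 + E^{2}$
$\left(11615 - 1663\right) + Y{\left(116 \right)} = \left(11615 - 1663\right) - \left(6 - 116^{2}\right) = 9952 + \left(-6 + 13456\right) = 9952 + 13450 = 23402$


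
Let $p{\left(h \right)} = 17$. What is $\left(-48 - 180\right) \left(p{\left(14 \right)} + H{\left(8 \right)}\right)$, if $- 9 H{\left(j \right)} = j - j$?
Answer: $-3876$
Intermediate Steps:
$H{\left(j \right)} = 0$ ($H{\left(j \right)} = - \frac{j - j}{9} = \left(- \frac{1}{9}\right) 0 = 0$)
$\left(-48 - 180\right) \left(p{\left(14 \right)} + H{\left(8 \right)}\right) = \left(-48 - 180\right) \left(17 + 0\right) = \left(-48 - 180\right) 17 = \left(-228\right) 17 = -3876$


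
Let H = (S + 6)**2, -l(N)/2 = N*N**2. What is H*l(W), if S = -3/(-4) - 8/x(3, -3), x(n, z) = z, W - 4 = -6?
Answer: 12769/9 ≈ 1418.8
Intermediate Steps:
W = -2 (W = 4 - 6 = -2)
l(N) = -2*N**3 (l(N) = -2*N*N**2 = -2*N**3)
S = 41/12 (S = -3/(-4) - 8/(-3) = -3*(-1/4) - 8*(-1/3) = 3/4 + 8/3 = 41/12 ≈ 3.4167)
H = 12769/144 (H = (41/12 + 6)**2 = (113/12)**2 = 12769/144 ≈ 88.674)
H*l(W) = 12769*(-2*(-2)**3)/144 = 12769*(-2*(-8))/144 = (12769/144)*16 = 12769/9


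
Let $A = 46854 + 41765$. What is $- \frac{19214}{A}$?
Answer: $- \frac{19214}{88619} \approx -0.21682$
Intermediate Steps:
$A = 88619$
$- \frac{19214}{A} = - \frac{19214}{88619}$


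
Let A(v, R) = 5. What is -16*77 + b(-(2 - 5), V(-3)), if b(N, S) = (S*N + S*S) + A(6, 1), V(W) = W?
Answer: -1227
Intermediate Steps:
b(N, S) = 5 + S² + N*S (b(N, S) = (S*N + S*S) + 5 = (N*S + S²) + 5 = (S² + N*S) + 5 = 5 + S² + N*S)
-16*77 + b(-(2 - 5), V(-3)) = -16*77 + (5 + (-3)² - (2 - 5)*(-3)) = -1232 + (5 + 9 - 1*(-3)*(-3)) = -1232 + (5 + 9 + 3*(-3)) = -1232 + (5 + 9 - 9) = -1232 + 5 = -1227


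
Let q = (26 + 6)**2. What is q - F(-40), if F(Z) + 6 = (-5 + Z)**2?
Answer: -995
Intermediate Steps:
F(Z) = -6 + (-5 + Z)**2
q = 1024 (q = 32**2 = 1024)
q - F(-40) = 1024 - (-6 + (-5 - 40)**2) = 1024 - (-6 + (-45)**2) = 1024 - (-6 + 2025) = 1024 - 1*2019 = 1024 - 2019 = -995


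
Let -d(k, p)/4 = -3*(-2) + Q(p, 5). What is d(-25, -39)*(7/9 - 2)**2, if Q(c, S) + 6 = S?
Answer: -2420/81 ≈ -29.877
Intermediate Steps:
Q(c, S) = -6 + S
d(k, p) = -20 (d(k, p) = -4*(-3*(-2) + (-6 + 5)) = -4*(6 - 1) = -4*5 = -20)
d(-25, -39)*(7/9 - 2)**2 = -20*(7/9 - 2)**2 = -20*(-11/9)**2 = -20*121/81 = -2420/81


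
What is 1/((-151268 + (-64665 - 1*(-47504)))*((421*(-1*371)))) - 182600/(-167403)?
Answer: 1601225117809601/1467962148890139 ≈ 1.0908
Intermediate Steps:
1/((-151268 + (-64665 - 1*(-47504)))*((421*(-1*371)))) - 182600/(-167403) = 1/((-151268 + (-64665 + 47504))*((421*(-371)))) - 182600*(-1/167403) = 1/(-151268 - 17161*(-156191)) + 182600/167403 = -1/156191/(-168429) + 182600/167403 = -1/168429*(-1/156191) + 182600/167403 = 1/26307093939 + 182600/167403 = 1601225117809601/1467962148890139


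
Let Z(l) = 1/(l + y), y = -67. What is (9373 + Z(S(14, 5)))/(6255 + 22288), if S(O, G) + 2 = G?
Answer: 599871/1826752 ≈ 0.32838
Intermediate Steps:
S(O, G) = -2 + G
Z(l) = 1/(-67 + l) (Z(l) = 1/(l - 67) = 1/(-67 + l))
(9373 + Z(S(14, 5)))/(6255 + 22288) = (9373 + 1/(-67 + (-2 + 5)))/(6255 + 22288) = (9373 + 1/(-67 + 3))/28543 = (9373 + 1/(-64))*(1/28543) = (9373 - 1/64)*(1/28543) = (599871/64)*(1/28543) = 599871/1826752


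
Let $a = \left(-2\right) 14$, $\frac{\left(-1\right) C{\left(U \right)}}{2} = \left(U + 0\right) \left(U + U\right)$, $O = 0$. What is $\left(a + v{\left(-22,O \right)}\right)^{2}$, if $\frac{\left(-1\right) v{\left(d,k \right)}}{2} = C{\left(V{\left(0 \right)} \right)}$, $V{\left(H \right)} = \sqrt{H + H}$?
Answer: $784$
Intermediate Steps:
$V{\left(H \right)} = \sqrt{2} \sqrt{H}$ ($V{\left(H \right)} = \sqrt{2 H} = \sqrt{2} \sqrt{H}$)
$C{\left(U \right)} = - 4 U^{2}$ ($C{\left(U \right)} = - 2 \left(U + 0\right) \left(U + U\right) = - 2 U 2 U = - 2 \cdot 2 U^{2} = - 4 U^{2}$)
$v{\left(d,k \right)} = 0$ ($v{\left(d,k \right)} = - 2 \left(- 4 \left(\sqrt{2} \sqrt{0}\right)^{2}\right) = - 2 \left(- 4 \left(\sqrt{2} \cdot 0\right)^{2}\right) = - 2 \left(- 4 \cdot 0^{2}\right) = - 2 \left(\left(-4\right) 0\right) = \left(-2\right) 0 = 0$)
$a = -28$
$\left(a + v{\left(-22,O \right)}\right)^{2} = \left(-28 + 0\right)^{2} = \left(-28\right)^{2} = 784$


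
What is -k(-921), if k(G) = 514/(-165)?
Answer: 514/165 ≈ 3.1152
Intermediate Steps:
k(G) = -514/165 (k(G) = 514*(-1/165) = -514/165)
-k(-921) = -1*(-514/165) = 514/165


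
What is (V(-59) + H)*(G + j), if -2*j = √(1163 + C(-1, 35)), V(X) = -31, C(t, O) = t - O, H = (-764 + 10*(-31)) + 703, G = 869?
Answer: -349338 + 1407*√23 ≈ -3.4259e+5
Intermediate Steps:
H = -371 (H = (-764 - 310) + 703 = -1074 + 703 = -371)
j = -7*√23/2 (j = -√(1163 + (-1 - 1*35))/2 = -√(1163 + (-1 - 35))/2 = -√(1163 - 36)/2 = -7*√23/2 ≈ -16.785)
(V(-59) + H)*(G + j) = (-31 - 371)*(869 - 7*√23/2) = -402*(869 - 7*√23/2) = -349338 + 1407*√23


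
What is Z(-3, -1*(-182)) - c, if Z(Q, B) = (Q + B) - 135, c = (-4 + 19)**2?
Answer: -181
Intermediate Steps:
c = 225 (c = 15**2 = 225)
Z(Q, B) = -135 + B + Q (Z(Q, B) = (B + Q) - 135 = -135 + B + Q)
Z(-3, -1*(-182)) - c = (-135 - 1*(-182) - 3) - 1*225 = (-135 + 182 - 3) - 225 = 44 - 225 = -181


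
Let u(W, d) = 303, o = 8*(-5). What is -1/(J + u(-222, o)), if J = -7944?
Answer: 1/7641 ≈ 0.00013087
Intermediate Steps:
o = -40
-1/(J + u(-222, o)) = -1/(-7944 + 303) = -1/(-7641) = -1*(-1/7641) = 1/7641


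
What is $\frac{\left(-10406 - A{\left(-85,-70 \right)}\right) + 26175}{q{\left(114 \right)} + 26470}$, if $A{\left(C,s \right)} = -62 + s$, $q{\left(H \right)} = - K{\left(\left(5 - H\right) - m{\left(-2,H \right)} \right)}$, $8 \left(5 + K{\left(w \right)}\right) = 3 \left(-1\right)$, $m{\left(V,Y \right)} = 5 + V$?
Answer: $\frac{127208}{211803} \approx 0.6006$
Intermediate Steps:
$K{\left(w \right)} = - \frac{43}{8}$ ($K{\left(w \right)} = -5 + \frac{3 \left(-1\right)}{8} = -5 + \frac{1}{8} \left(-3\right) = -5 - \frac{3}{8} = - \frac{43}{8}$)
$q{\left(H \right)} = \frac{43}{8}$ ($q{\left(H \right)} = \left(-1\right) \left(- \frac{43}{8}\right) = \frac{43}{8}$)
$\frac{\left(-10406 - A{\left(-85,-70 \right)}\right) + 26175}{q{\left(114 \right)} + 26470} = \frac{\left(-10406 - \left(-62 - 70\right)\right) + 26175}{\frac{43}{8} + 26470} = \frac{\left(-10406 - -132\right) + 26175}{\frac{211803}{8}} = \left(\left(-10406 + 132\right) + 26175\right) \frac{8}{211803} = \left(-10274 + 26175\right) \frac{8}{211803} = 15901 \cdot \frac{8}{211803} = \frac{127208}{211803}$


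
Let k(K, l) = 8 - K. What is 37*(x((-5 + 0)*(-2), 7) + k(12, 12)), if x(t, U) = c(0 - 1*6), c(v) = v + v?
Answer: -592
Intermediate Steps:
c(v) = 2*v
x(t, U) = -12 (x(t, U) = 2*(0 - 1*6) = 2*(0 - 6) = 2*(-6) = -12)
37*(x((-5 + 0)*(-2), 7) + k(12, 12)) = 37*(-12 + (8 - 1*12)) = 37*(-12 + (8 - 12)) = 37*(-12 - 4) = 37*(-16) = -592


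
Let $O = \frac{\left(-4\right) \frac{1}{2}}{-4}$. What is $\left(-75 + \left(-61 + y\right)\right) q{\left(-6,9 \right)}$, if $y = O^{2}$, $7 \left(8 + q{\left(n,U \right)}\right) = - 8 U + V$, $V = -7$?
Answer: $\frac{73305}{28} \approx 2618.0$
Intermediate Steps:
$q{\left(n,U \right)} = -9 - \frac{8 U}{7}$ ($q{\left(n,U \right)} = -8 + \frac{- 8 U - 7}{7} = -8 + \frac{-7 - 8 U}{7} = -8 - \left(1 + \frac{8 U}{7}\right) = -9 - \frac{8 U}{7}$)
$O = \frac{1}{2}$ ($O = \left(-4\right) \frac{1}{2} \left(- \frac{1}{4}\right) = \left(-2\right) \left(- \frac{1}{4}\right) = \frac{1}{2} \approx 0.5$)
$y = \frac{1}{4}$ ($y = \left(\frac{1}{2}\right)^{2} = \frac{1}{4} \approx 0.25$)
$\left(-75 + \left(-61 + y\right)\right) q{\left(-6,9 \right)} = \left(-75 + \left(-61 + \frac{1}{4}\right)\right) \left(-9 - \frac{72}{7}\right) = \left(-75 - \frac{243}{4}\right) \left(-9 - \frac{72}{7}\right) = \left(- \frac{543}{4}\right) \left(- \frac{135}{7}\right) = \frac{73305}{28}$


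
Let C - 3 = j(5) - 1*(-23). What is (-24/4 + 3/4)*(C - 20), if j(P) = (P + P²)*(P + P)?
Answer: -3213/2 ≈ -1606.5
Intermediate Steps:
j(P) = 2*P*(P + P²) (j(P) = (P + P²)*(2*P) = 2*P*(P + P²))
C = 326 (C = 3 + (2*5²*(1 + 5) - 1*(-23)) = 3 + (2*25*6 + 23) = 3 + (300 + 23) = 3 + 323 = 326)
(-24/4 + 3/4)*(C - 20) = (-24/4 + 3/4)*(326 - 20) = (-24*¼ + 3*(¼))*306 = (-6 + ¾)*306 = -21/4*306 = -3213/2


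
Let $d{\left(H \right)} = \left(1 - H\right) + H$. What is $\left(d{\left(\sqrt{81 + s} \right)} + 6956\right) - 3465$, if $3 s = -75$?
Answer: $3492$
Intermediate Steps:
$s = -25$ ($s = \frac{1}{3} \left(-75\right) = -25$)
$d{\left(H \right)} = 1$
$\left(d{\left(\sqrt{81 + s} \right)} + 6956\right) - 3465 = \left(1 + 6956\right) - 3465 = 6957 - 3465 = 3492$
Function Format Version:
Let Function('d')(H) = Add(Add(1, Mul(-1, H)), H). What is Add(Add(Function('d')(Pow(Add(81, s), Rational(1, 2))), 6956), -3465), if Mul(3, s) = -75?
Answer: 3492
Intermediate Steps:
s = -25 (s = Mul(Rational(1, 3), -75) = -25)
Function('d')(H) = 1
Add(Add(Function('d')(Pow(Add(81, s), Rational(1, 2))), 6956), -3465) = Add(Add(1, 6956), -3465) = Add(6957, -3465) = 3492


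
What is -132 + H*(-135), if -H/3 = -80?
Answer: -32532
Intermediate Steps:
H = 240 (H = -3*(-80) = 240)
-132 + H*(-135) = -132 + 240*(-135) = -132 - 32400 = -32532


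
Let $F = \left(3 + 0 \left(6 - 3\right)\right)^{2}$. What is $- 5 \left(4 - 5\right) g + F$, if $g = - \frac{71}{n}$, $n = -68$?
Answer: $\frac{967}{68} \approx 14.221$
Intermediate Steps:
$F = 9$ ($F = \left(3 + 0 \cdot 3\right)^{2} = \left(3 + 0\right)^{2} = 3^{2} = 9$)
$g = \frac{71}{68}$ ($g = - \frac{71}{-68} = \left(-71\right) \left(- \frac{1}{68}\right) = \frac{71}{68} \approx 1.0441$)
$- 5 \left(4 - 5\right) g + F = - 5 \left(4 - 5\right) \frac{71}{68} + 9 = \left(-5\right) \left(-1\right) \frac{71}{68} + 9 = 5 \cdot \frac{71}{68} + 9 = \frac{355}{68} + 9 = \frac{967}{68}$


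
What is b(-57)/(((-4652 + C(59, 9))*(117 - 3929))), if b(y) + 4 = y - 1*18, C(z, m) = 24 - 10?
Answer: -79/17680056 ≈ -4.4683e-6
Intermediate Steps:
C(z, m) = 14
b(y) = -22 + y (b(y) = -4 + (y - 1*18) = -4 + (y - 18) = -4 + (-18 + y) = -22 + y)
b(-57)/(((-4652 + C(59, 9))*(117 - 3929))) = (-22 - 57)/(((-4652 + 14)*(117 - 3929))) = -79/((-4638*(-3812))) = -79/17680056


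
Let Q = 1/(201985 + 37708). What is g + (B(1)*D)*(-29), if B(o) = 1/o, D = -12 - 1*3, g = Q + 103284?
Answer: 24860718268/239693 ≈ 1.0372e+5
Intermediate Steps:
Q = 1/239693 ≈ 4.1720e-6
g = 24756451813/239693 (g = 1/239693 + 103284 = 24756451813/239693 ≈ 1.0328e+5)
D = -15 (D = -12 - 3 = -15)
g + (B(1)*D)*(-29) = 24756451813/239693 + (-15/1)*(-29) = 24756451813/239693 + (1*(-15))*(-29) = 24756451813/239693 - 15*(-29) = 24756451813/239693 + 435 = 24860718268/239693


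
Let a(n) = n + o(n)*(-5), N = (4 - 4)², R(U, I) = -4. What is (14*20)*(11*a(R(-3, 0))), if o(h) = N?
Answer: -12320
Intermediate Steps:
N = 0 (N = 0² = 0)
o(h) = 0
a(n) = n (a(n) = n + 0*(-5) = n + 0 = n)
(14*20)*(11*a(R(-3, 0))) = (14*20)*(11*(-4)) = 280*(-44) = -12320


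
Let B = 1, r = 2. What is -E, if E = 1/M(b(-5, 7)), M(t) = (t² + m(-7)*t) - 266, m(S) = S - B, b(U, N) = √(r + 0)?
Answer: 33/8696 - √2/8696 ≈ 0.0036322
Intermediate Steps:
b(U, N) = √2 (b(U, N) = √(2 + 0) = √2)
m(S) = -1 + S (m(S) = S - 1*1 = S - 1 = -1 + S)
M(t) = -266 + t² - 8*t (M(t) = (t² + (-1 - 7)*t) - 266 = (t² - 8*t) - 266 = -266 + t² - 8*t)
E = 1/(-264 - 8*√2) (E = 1/(-266 + (√2)² - 8*√2) = 1/(-266 + 2 - 8*√2) = 1/(-264 - 8*√2) ≈ -0.0036322)
-E = -(-33/8696 + √2/8696) = 33/8696 - √2/8696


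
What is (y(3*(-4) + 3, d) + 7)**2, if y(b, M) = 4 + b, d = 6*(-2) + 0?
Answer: 4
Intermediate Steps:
d = -12 (d = -12 + 0 = -12)
(y(3*(-4) + 3, d) + 7)**2 = ((4 + (3*(-4) + 3)) + 7)**2 = ((4 + (-12 + 3)) + 7)**2 = ((4 - 9) + 7)**2 = (-5 + 7)**2 = 2**2 = 4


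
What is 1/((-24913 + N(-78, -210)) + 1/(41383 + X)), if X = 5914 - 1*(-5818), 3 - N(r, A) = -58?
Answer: -53115/1320013979 ≈ -4.0238e-5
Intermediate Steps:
N(r, A) = 61 (N(r, A) = 3 - 1*(-58) = 3 + 58 = 61)
X = 11732 (X = 5914 + 5818 = 11732)
1/((-24913 + N(-78, -210)) + 1/(41383 + X)) = 1/((-24913 + 61) + 1/(41383 + 11732)) = 1/(-24852 + 1/53115) = 1/(-1320013979/53115) = -53115/1320013979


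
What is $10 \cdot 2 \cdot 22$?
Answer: $440$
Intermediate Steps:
$10 \cdot 2 \cdot 22 = 20 \cdot 22 = 440$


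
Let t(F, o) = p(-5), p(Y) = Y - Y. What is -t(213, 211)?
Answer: 0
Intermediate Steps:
p(Y) = 0
t(F, o) = 0
-t(213, 211) = -1*0 = 0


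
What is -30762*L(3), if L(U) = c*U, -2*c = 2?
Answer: 92286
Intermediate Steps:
c = -1 (c = -½*2 = -1)
L(U) = -U
-30762*L(3) = -(-30762)*3 = -30762*(-3) = 92286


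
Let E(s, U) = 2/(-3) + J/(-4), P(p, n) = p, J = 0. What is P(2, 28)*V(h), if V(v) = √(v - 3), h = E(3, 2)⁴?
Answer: 2*I*√227/9 ≈ 3.3481*I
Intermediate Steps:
E(s, U) = -⅔ (E(s, U) = 2/(-3) + 0/(-4) = 2*(-⅓) + 0*(-¼) = -⅔ + 0 = -⅔)
h = 16/81 (h = (-⅔)⁴ = 16/81 ≈ 0.19753)
V(v) = √(-3 + v)
P(2, 28)*V(h) = 2*√(-3 + 16/81) = 2*√(-227/81) = 2*(I*√227/9) = 2*I*√227/9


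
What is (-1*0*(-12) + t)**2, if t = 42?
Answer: 1764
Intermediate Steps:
(-1*0*(-12) + t)**2 = (-1*0*(-12) + 42)**2 = (0*(-12) + 42)**2 = (0 + 42)**2 = 42**2 = 1764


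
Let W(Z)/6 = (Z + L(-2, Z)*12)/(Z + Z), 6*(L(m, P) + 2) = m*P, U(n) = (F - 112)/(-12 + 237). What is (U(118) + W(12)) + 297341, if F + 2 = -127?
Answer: 66898109/225 ≈ 2.9733e+5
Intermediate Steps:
F = -129 (F = -2 - 127 = -129)
U(n) = -241/225 (U(n) = (-129 - 112)/(-12 + 237) = -241/225)
L(m, P) = -2 + P*m/6 (L(m, P) = -2 + (m*P)/6 = -2 + (P*m)/6 = -2 + P*m/6)
W(Z) = 3*(-24 - 3*Z)/Z (W(Z) = 6*((Z + (-2 + (⅙)*Z*(-2))*12)/(Z + Z)) = 6*((Z + (-2 - Z/3)*12)/((2*Z))) = 6*((Z + (-24 - 4*Z))*(1/(2*Z))) = 6*((-24 - 3*Z)*(1/(2*Z))) = 6*((-24 - 3*Z)/(2*Z)) = 3*(-24 - 3*Z)/Z)
(U(118) + W(12)) + 297341 = (-241/225 + (-9 - 72/12)) + 297341 = (-241/225 + (-9 - 72*1/12)) + 297341 = (-241/225 + (-9 - 6)) + 297341 = (-241/225 - 15) + 297341 = -3616/225 + 297341 = 66898109/225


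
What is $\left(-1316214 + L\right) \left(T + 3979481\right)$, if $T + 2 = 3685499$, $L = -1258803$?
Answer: $-19737448654626$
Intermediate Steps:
$T = 3685497$ ($T = -2 + 3685499 = 3685497$)
$\left(-1316214 + L\right) \left(T + 3979481\right) = \left(-1316214 - 1258803\right) \left(3685497 + 3979481\right) = \left(-2575017\right) 7664978 = -19737448654626$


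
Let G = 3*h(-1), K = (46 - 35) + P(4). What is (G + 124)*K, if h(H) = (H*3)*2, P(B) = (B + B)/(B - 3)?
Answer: 2014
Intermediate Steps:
P(B) = 2*B/(-3 + B) (P(B) = (2*B)/(-3 + B) = 2*B/(-3 + B))
h(H) = 6*H (h(H) = (3*H)*2 = 6*H)
K = 19 (K = (46 - 35) + 2*4/(-3 + 4) = 11 + 2*4/1 = 11 + 2*4*1 = 11 + 8 = 19)
G = -18 (G = 3*(6*(-1)) = 3*(-6) = -18)
(G + 124)*K = (-18 + 124)*19 = 106*19 = 2014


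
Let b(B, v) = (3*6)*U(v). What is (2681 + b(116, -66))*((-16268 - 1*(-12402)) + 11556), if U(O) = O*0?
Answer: 20616890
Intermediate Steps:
U(O) = 0
b(B, v) = 0 (b(B, v) = (3*6)*0 = 18*0 = 0)
(2681 + b(116, -66))*((-16268 - 1*(-12402)) + 11556) = (2681 + 0)*((-16268 - 1*(-12402)) + 11556) = 2681*((-16268 + 12402) + 11556) = 2681*(-3866 + 11556) = 2681*7690 = 20616890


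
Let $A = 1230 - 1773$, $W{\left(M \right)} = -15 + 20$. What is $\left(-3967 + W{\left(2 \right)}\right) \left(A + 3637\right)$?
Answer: $-12258428$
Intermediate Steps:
$W{\left(M \right)} = 5$
$A = -543$
$\left(-3967 + W{\left(2 \right)}\right) \left(A + 3637\right) = \left(-3967 + 5\right) \left(-543 + 3637\right) = \left(-3962\right) 3094 = -12258428$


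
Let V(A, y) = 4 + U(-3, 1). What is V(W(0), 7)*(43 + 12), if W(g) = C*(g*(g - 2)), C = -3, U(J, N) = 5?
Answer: 495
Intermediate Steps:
W(g) = -3*g*(-2 + g) (W(g) = -3*g*(g - 2) = -3*g*(-2 + g))
V(A, y) = 9 (V(A, y) = 4 + 5 = 9)
V(W(0), 7)*(43 + 12) = 9*(43 + 12) = 9*55 = 495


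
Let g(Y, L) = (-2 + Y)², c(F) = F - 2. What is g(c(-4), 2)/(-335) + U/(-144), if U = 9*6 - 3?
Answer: -8767/16080 ≈ -0.54521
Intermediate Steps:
U = 51 (U = 54 - 3 = 51)
c(F) = -2 + F
g(c(-4), 2)/(-335) + U/(-144) = (-2 + (-2 - 4))²/(-335) + 51/(-144) = (-2 - 6)²*(-1/335) + 51*(-1/144) = (-8)²*(-1/335) - 17/48 = 64*(-1/335) - 17/48 = -64/335 - 17/48 = -8767/16080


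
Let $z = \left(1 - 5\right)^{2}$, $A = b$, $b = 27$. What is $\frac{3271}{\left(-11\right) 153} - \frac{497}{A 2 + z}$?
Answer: $- \frac{152203}{16830} \approx -9.0435$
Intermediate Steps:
$A = 27$
$z = 16$ ($z = \left(-4\right)^{2} = 16$)
$\frac{3271}{\left(-11\right) 153} - \frac{497}{A 2 + z} = \frac{3271}{\left(-11\right) 153} - \frac{497}{27 \cdot 2 + 16} = \frac{3271}{-1683} - \frac{497}{54 + 16} = 3271 \left(- \frac{1}{1683}\right) - \frac{497}{70} = - \frac{3271}{1683} - \frac{71}{10} = - \frac{152203}{16830}$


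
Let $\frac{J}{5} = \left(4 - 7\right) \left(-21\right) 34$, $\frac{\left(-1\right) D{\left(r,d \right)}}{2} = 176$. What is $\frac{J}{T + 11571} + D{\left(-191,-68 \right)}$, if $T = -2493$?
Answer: $- \frac{31223}{89} \approx -350.82$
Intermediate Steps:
$D{\left(r,d \right)} = -352$ ($D{\left(r,d \right)} = \left(-2\right) 176 = -352$)
$J = 10710$ ($J = 5 \left(4 - 7\right) \left(-21\right) 34 = 5 \left(-3\right) \left(-21\right) 34 = 5 \cdot 63 \cdot 34 = 5 \cdot 2142 = 10710$)
$\frac{J}{T + 11571} + D{\left(-191,-68 \right)} = \frac{10710}{-2493 + 11571} - 352 = \frac{10710}{9078} - 352 = 10710 \cdot \frac{1}{9078} - 352 = \frac{105}{89} - 352 = - \frac{31223}{89}$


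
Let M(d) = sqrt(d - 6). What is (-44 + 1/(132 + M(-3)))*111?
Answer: -9458680/1937 - 37*I/1937 ≈ -4883.2 - 0.019102*I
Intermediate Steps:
M(d) = sqrt(-6 + d)
(-44 + 1/(132 + M(-3)))*111 = (-44 + 1/(132 + sqrt(-6 - 3)))*111 = (-44 + 1/(132 + sqrt(-9)))*111 = (-44 + 1/(132 + 3*I))*111 = (-44 + (132 - 3*I)/17433)*111 = -4884 + 37*(132 - 3*I)/5811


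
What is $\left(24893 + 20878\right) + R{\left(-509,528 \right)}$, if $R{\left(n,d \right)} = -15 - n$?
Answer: $46265$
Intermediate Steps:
$\left(24893 + 20878\right) + R{\left(-509,528 \right)} = \left(24893 + 20878\right) - -494 = 45771 + \left(-15 + 509\right) = 45771 + 494 = 46265$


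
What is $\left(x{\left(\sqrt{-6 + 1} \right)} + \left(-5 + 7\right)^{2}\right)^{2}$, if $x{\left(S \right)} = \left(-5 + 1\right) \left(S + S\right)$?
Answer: $-304 - 64 i \sqrt{5} \approx -304.0 - 143.11 i$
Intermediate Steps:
$x{\left(S \right)} = - 8 S$ ($x{\left(S \right)} = - 4 \cdot 2 S = - 8 S$)
$\left(x{\left(\sqrt{-6 + 1} \right)} + \left(-5 + 7\right)^{2}\right)^{2} = \left(- 8 \sqrt{-6 + 1} + \left(-5 + 7\right)^{2}\right)^{2} = \left(- 8 \sqrt{-5} + 2^{2}\right)^{2} = \left(- 8 i \sqrt{5} + 4\right)^{2} = \left(4 - 8 i \sqrt{5}\right)^{2}$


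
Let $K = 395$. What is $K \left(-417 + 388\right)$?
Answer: $-11455$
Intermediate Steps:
$K \left(-417 + 388\right) = 395 \left(-417 + 388\right) = 395 \left(-29\right) = -11455$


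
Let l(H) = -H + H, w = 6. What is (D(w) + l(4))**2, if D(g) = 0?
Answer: 0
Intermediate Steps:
l(H) = 0
(D(w) + l(4))**2 = (0 + 0)**2 = 0**2 = 0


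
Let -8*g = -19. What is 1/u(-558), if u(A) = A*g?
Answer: -4/5301 ≈ -0.00075457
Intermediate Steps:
g = 19/8 (g = -1/8*(-19) = 19/8 ≈ 2.3750)
u(A) = 19*A/8 (u(A) = A*(19/8) = 19*A/8)
1/u(-558) = 1/((19/8)*(-558)) = 1/(-5301/4) = -4/5301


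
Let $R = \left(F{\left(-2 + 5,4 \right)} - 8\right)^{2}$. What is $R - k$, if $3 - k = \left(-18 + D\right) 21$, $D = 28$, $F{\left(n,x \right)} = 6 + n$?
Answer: $208$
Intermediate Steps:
$k = -207$ ($k = 3 - \left(-18 + 28\right) 21 = 3 - 10 \cdot 21 = 3 - 210 = -207$)
$R = 1$ ($R = \left(\left(6 + \left(-2 + 5\right)\right) - 8\right)^{2} = \left(\left(6 + 3\right) - 8\right)^{2} = \left(9 - 8\right)^{2} = 1^{2} = 1$)
$R - k = 1 - -207 = 1 + 207 = 208$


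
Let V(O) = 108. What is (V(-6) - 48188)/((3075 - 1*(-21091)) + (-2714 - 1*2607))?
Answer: -9616/3769 ≈ -2.5513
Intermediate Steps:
(V(-6) - 48188)/((3075 - 1*(-21091)) + (-2714 - 1*2607)) = (108 - 48188)/((3075 - 1*(-21091)) + (-2714 - 1*2607)) = -48080/((3075 + 21091) + (-2714 - 2607)) = -48080/(24166 - 5321) = -48080/18845 = -48080*1/18845 = -9616/3769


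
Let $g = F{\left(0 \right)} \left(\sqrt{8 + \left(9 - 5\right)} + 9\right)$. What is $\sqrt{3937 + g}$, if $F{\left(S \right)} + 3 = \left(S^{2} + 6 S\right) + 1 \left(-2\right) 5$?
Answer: $\sqrt{3820 - 26 \sqrt{3}} \approx 61.441$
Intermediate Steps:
$F{\left(S \right)} = -13 + S^{2} + 6 S$ ($F{\left(S \right)} = -3 + \left(\left(S^{2} + 6 S\right) + 1 \left(-2\right) 5\right) = -3 - \left(10 - S^{2} - 6 S\right) = -3 + \left(-10 + S^{2} + 6 S\right) = -13 + S^{2} + 6 S$)
$g = -117 - 26 \sqrt{3}$ ($g = \left(-13 + 0^{2} + 6 \cdot 0\right) \left(\sqrt{8 + \left(9 - 5\right)} + 9\right) = \left(-13 + 0 + 0\right) \left(\sqrt{8 + 4} + 9\right) = - 13 \left(\sqrt{12} + 9\right) = - 13 \left(2 \sqrt{3} + 9\right) = - 13 \left(9 + 2 \sqrt{3}\right) = -117 - 26 \sqrt{3} \approx -162.03$)
$\sqrt{3937 + g} = \sqrt{3937 - \left(117 + 26 \sqrt{3}\right)} = \sqrt{3820 - 26 \sqrt{3}}$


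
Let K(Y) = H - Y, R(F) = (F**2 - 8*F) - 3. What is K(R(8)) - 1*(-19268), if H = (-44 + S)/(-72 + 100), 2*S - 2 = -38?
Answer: 269763/14 ≈ 19269.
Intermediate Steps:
S = -18 (S = 1 + (1/2)*(-38) = 1 - 19 = -18)
H = -31/14 (H = (-44 - 18)/(-72 + 100) = -62/28 = -62*1/28 = -31/14 ≈ -2.2143)
R(F) = -3 + F**2 - 8*F
K(Y) = -31/14 - Y
K(R(8)) - 1*(-19268) = (-31/14 - (-3 + 8**2 - 8*8)) - 1*(-19268) = (-31/14 - (-3 + 64 - 64)) + 19268 = (-31/14 - 1*(-3)) + 19268 = (-31/14 + 3) + 19268 = 11/14 + 19268 = 269763/14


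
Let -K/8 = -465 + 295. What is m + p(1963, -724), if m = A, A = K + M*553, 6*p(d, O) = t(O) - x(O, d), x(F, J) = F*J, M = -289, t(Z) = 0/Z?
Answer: 235235/3 ≈ 78412.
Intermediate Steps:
K = 1360 (K = -8*(-465 + 295) = -8*(-170) = 1360)
t(Z) = 0
p(d, O) = -O*d/6 (p(d, O) = (0 - O*d)/6 = (-O*d)/6 = -O*d/6)
A = -158457 (A = 1360 - 289*553 = 1360 - 159817 = -158457)
m = -158457
m + p(1963, -724) = -158457 - 1/6*(-724)*1963 = -158457 + 710606/3 = 235235/3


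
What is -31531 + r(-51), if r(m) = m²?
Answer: -28930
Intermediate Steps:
-31531 + r(-51) = -31531 + (-51)² = -31531 + 2601 = -28930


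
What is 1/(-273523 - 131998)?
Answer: -1/405521 ≈ -2.4660e-6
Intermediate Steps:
1/(-273523 - 131998) = 1/(-405521) = -1/405521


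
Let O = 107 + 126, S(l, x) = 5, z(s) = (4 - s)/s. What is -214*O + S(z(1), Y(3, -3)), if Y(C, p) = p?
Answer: -49857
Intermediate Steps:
z(s) = (4 - s)/s
O = 233
-214*O + S(z(1), Y(3, -3)) = -214*233 + 5 = -49862 + 5 = -49857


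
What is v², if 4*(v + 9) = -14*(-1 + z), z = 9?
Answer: 1369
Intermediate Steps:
v = -37 (v = -9 + (-14*(-1 + 9))/4 = -9 + (-14*8)/4 = -9 + (¼)*(-112) = -9 - 28 = -37)
v² = (-37)² = 1369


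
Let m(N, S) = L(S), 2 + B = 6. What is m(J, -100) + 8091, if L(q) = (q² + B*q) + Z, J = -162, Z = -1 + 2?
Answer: 17692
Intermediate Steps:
B = 4 (B = -2 + 6 = 4)
Z = 1
L(q) = 1 + q² + 4*q (L(q) = (q² + 4*q) + 1 = 1 + q² + 4*q)
m(N, S) = 1 + S² + 4*S
m(J, -100) + 8091 = (1 + (-100)² + 4*(-100)) + 8091 = (1 + 10000 - 400) + 8091 = 9601 + 8091 = 17692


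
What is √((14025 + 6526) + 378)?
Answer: √20929 ≈ 144.67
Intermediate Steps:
√((14025 + 6526) + 378) = √(20551 + 378) = √20929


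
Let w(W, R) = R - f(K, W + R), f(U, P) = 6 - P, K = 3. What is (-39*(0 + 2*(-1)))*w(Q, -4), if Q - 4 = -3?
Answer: -1014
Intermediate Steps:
Q = 1 (Q = 4 - 3 = 1)
w(W, R) = -6 + W + 2*R (w(W, R) = R - (6 - (W + R)) = R - (6 - (R + W)) = R - (6 + (-R - W)) = R - (6 - R - W) = R + (-6 + R + W) = -6 + W + 2*R)
(-39*(0 + 2*(-1)))*w(Q, -4) = (-39*(0 + 2*(-1)))*(-6 + 1 + 2*(-4)) = (-39*(0 - 2))*(-6 + 1 - 8) = -39*(-2)*(-13) = 78*(-13) = -1014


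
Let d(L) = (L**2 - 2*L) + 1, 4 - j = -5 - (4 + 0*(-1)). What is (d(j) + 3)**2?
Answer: 21609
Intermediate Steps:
j = 13 (j = 4 - (-5 - (4 + 0*(-1))) = 4 - (-5 - (4 + 0)) = 4 - (-5 - 1*4) = 4 - (-5 - 4) = 4 - 1*(-9) = 4 + 9 = 13)
d(L) = 1 + L**2 - 2*L
(d(j) + 3)**2 = ((1 + 13**2 - 2*13) + 3)**2 = ((1 + 169 - 26) + 3)**2 = (144 + 3)**2 = 147**2 = 21609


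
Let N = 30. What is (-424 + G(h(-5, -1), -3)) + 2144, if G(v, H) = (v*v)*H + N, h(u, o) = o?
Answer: 1747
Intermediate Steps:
G(v, H) = 30 + H*v² (G(v, H) = (v*v)*H + 30 = v²*H + 30 = H*v² + 30 = 30 + H*v²)
(-424 + G(h(-5, -1), -3)) + 2144 = (-424 + (30 - 3*(-1)²)) + 2144 = (-424 + (30 - 3*1)) + 2144 = (-424 + (30 - 3)) + 2144 = (-424 + 27) + 2144 = -397 + 2144 = 1747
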